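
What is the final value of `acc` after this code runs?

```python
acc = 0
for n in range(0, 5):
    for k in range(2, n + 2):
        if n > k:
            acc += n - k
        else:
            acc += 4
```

32

n=1,k=2: not 1>2, acc = 0+4 = 4
n=2,k=2: not 2>2, acc = 4+4 = 8
n=2,k=3: not 2>3, acc = 8+4 = 12
n=3,k=2: 3>2, acc = 12+1 = 13
n=3,k=3: not 3>3, acc = 13+4 = 17
n=3,k=4: not 3>4, acc = 17+4 = 21
n=4,k=2: 4>2, acc = 21+2 = 23
n=4,k=3: 4>3, acc = 23+1 = 24
n=4,k=4: not 4>4, acc = 24+4 = 28
n=4,k=5: not 4>5, acc = 28+4 = 32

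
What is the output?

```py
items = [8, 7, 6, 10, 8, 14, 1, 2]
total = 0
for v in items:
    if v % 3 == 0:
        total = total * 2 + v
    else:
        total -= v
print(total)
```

-59

v=8: not %3==0, total = 0-8 = -8
v=7: not %3==0, total = (-8)-7 = -15
v=6: %3==0, total = (-15)*2+6 = -24
v=10: not %3==0, total = (-24)-10 = -34
v=8: not %3==0, total = (-34)-8 = -42
v=14: not %3==0, total = (-42)-14 = -56
v=1: not %3==0, total = (-56)-1 = -57
v=2: not %3==0, total = (-57)-2 = -59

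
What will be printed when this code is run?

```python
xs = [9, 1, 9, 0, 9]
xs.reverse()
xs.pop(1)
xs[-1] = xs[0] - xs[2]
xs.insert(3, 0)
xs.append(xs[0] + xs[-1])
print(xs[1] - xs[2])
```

reverse → [9, 0, 9, 1, 9]
pop(1) removes 0 → [9, 9, 1, 9]
xs[-1] = xs[0]-xs[2] = 9-1 = 8 → [9, 9, 1, 8]
insert 0 at 3 → [9, 9, 1, 0, 8]
append xs[0]+xs[-1] = 9+8 = 17 → [9, 9, 1, 0, 8, 17]
xs[1]-xs[2] = 9-1 = 8

8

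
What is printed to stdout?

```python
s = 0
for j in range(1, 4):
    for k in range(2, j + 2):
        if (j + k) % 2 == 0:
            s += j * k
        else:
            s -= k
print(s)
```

2

j=1,k=2: odd sum, s = 0-2 = -2
j=2,k=2: even sum, s = (-2)+4 = 2
j=2,k=3: odd sum, s = 2-3 = -1
j=3,k=2: odd sum, s = (-1)-2 = -3
j=3,k=3: even sum, s = (-3)+9 = 6
j=3,k=4: odd sum, s = 6-4 = 2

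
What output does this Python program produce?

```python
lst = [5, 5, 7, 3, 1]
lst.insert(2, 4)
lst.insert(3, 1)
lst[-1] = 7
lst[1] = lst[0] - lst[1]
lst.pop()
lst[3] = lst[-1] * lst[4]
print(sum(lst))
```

insert 4 at 2 → [5, 5, 4, 7, 3, 1]
insert 1 at 3 → [5, 5, 4, 1, 7, 3, 1]
lst[-1] = 7 → [5, 5, 4, 1, 7, 3, 7]
lst[1] = lst[0]-lst[1] = 5-5 = 0 → [5, 0, 4, 1, 7, 3, 7]
pop() removes 7 → [5, 0, 4, 1, 7, 3]
lst[3] = lst[-1]*lst[4] = 3*7 = 21 → [5, 0, 4, 21, 7, 3]
sum = 40

40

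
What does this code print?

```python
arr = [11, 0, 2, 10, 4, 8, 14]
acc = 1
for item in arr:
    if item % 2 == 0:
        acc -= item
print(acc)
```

-37

item=11: not even
item=0: even, acc = 1-0 = 1
item=2: even, acc = 1-2 = -1
item=10: even, acc = (-1)-10 = -11
item=4: even, acc = (-11)-4 = -15
item=8: even, acc = (-15)-8 = -23
item=14: even, acc = (-23)-14 = -37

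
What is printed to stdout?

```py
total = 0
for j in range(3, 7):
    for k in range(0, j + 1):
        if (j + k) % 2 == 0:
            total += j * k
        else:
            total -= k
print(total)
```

j=3,k=0: odd sum, total = 0-0 = 0
j=3,k=1: even sum, total = 0+3 = 3
j=3,k=2: odd sum, total = 3-2 = 1
j=3,k=3: even sum, total = 1+9 = 10
j=4,k=0: even sum, total = 10+0 = 10
j=4,k=1: odd sum, total = 10-1 = 9
j=4,k=2: even sum, total = 9+8 = 17
j=4,k=3: odd sum, total = 17-3 = 14
j=4,k=4: even sum, total = 14+16 = 30
j=5,k=0: odd sum, total = 30-0 = 30
j=5,k=1: even sum, total = 30+5 = 35
j=5,k=2: odd sum, total = 35-2 = 33
j=5,k=3: even sum, total = 33+15 = 48
j=5,k=4: odd sum, total = 48-4 = 44
j=5,k=5: even sum, total = 44+25 = 69
j=6,k=0: even sum, total = 69+0 = 69
j=6,k=1: odd sum, total = 69-1 = 68
j=6,k=2: even sum, total = 68+12 = 80
j=6,k=3: odd sum, total = 80-3 = 77
j=6,k=4: even sum, total = 77+24 = 101
j=6,k=5: odd sum, total = 101-5 = 96
j=6,k=6: even sum, total = 96+36 = 132

132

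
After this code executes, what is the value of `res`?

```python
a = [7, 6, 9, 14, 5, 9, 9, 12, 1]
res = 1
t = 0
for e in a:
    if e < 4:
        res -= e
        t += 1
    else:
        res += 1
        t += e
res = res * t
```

576

e=7: not <4, res = 1+1 = 2; t=7
e=6: not <4, res = 2+1 = 3; t=13
e=9: not <4, res = 3+1 = 4; t=22
e=14: not <4, res = 4+1 = 5; t=36
e=5: not <4, res = 5+1 = 6; t=41
e=9: not <4, res = 6+1 = 7; t=50
e=9: not <4, res = 7+1 = 8; t=59
e=12: not <4, res = 8+1 = 9; t=71
e=1: <4, res = 9-1 = 8; t=72
res*t = 8*72 = 576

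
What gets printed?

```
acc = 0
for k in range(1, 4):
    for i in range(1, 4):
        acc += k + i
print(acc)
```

k=1,i=1: acc = 0+2 = 2
k=1,i=2: acc = 2+3 = 5
k=1,i=3: acc = 5+4 = 9
k=2,i=1: acc = 9+3 = 12
k=2,i=2: acc = 12+4 = 16
k=2,i=3: acc = 16+5 = 21
k=3,i=1: acc = 21+4 = 25
k=3,i=2: acc = 25+5 = 30
k=3,i=3: acc = 30+6 = 36

36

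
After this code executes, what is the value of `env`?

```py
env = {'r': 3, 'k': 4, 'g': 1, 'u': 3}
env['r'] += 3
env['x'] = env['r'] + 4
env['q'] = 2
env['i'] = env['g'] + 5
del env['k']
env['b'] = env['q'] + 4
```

{'r': 6, 'g': 1, 'u': 3, 'x': 10, 'q': 2, 'i': 6, 'b': 6}

env['r'] = 3+3 = 6 → {'r': 6, 'k': 4, 'g': 1, 'u': 3}
env['x'] = env['r']+4 = 10 → {'r': 6, 'k': 4, 'g': 1, 'u': 3, 'x': 10}
env['q'] = 2 → {'r': 6, 'k': 4, 'g': 1, 'u': 3, 'x': 10, 'q': 2}
env['i'] = env['g']+5 = 6 → {'r': 6, 'k': 4, 'g': 1, 'u': 3, 'x': 10, 'q': 2, 'i': 6}
del 'k' → {'r': 6, 'g': 1, 'u': 3, 'x': 10, 'q': 2, 'i': 6}
env['b'] = env['q']+4 = 6 → {'r': 6, 'g': 1, 'u': 3, 'x': 10, 'q': 2, 'i': 6, 'b': 6}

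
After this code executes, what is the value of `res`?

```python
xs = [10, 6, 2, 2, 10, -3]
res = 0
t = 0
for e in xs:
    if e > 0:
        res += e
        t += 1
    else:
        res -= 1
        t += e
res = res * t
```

e=10: >0, res = 0+10 = 10; t=1
e=6: >0, res = 10+6 = 16; t=2
e=2: >0, res = 16+2 = 18; t=3
e=2: >0, res = 18+2 = 20; t=4
e=10: >0, res = 20+10 = 30; t=5
e=-3: not >0, res = 30-1 = 29; t=2
res*t = 29*2 = 58

58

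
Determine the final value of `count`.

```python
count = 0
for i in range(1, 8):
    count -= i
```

i=1: count = 0-1 = -1
i=2: count = (-1)-2 = -3
i=3: count = (-3)-3 = -6
i=4: count = (-6)-4 = -10
i=5: count = (-10)-5 = -15
i=6: count = (-15)-6 = -21
i=7: count = (-21)-7 = -28

-28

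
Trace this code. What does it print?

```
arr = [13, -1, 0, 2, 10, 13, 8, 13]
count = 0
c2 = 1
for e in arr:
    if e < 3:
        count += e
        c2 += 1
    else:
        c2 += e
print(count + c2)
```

62

e=13: not <3; c2=14
e=-1: <3, count = 0+(-1) = -1; c2=15
e=0: <3, count = (-1)+0 = -1; c2=16
e=2: <3, count = (-1)+2 = 1; c2=17
e=10: not <3; c2=27
e=13: not <3; c2=40
e=8: not <3; c2=48
e=13: not <3; c2=61
count+c2 = 1+61 = 62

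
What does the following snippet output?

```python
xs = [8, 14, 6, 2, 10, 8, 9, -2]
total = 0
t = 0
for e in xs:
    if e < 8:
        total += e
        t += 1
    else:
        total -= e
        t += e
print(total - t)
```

e=8: not <8, total = 0-8 = -8; t=8
e=14: not <8, total = (-8)-14 = -22; t=22
e=6: <8, total = (-22)+6 = -16; t=23
e=2: <8, total = (-16)+2 = -14; t=24
e=10: not <8, total = (-14)-10 = -24; t=34
e=8: not <8, total = (-24)-8 = -32; t=42
e=9: not <8, total = (-32)-9 = -41; t=51
e=-2: <8, total = (-41)+(-2) = -43; t=52
total-t = (-43)-52 = -95

-95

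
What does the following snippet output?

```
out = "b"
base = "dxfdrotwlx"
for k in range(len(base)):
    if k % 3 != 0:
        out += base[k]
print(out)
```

k=0: skip
k=1: add 'x' → 'bx'
k=2: add 'f' → 'bxf'
k=3: skip
k=4: add 'r' → 'bxfr'
k=5: add 'o' → 'bxfro'
k=6: skip
k=7: add 'w' → 'bxfrow'
k=8: add 'l' → 'bxfrowl'
k=9: skip

bxfrowl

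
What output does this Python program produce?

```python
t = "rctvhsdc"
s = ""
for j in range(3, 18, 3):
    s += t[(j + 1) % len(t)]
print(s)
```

hctsr

j=3: add t[4]='h' → 'h'
j=6: add t[7]='c' → 'hc'
j=9: add t[2]='t' → 'hct'
j=12: add t[5]='s' → 'hcts'
j=15: add t[0]='r' → 'hctsr'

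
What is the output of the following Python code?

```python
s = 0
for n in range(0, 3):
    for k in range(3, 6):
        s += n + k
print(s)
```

45

n=0,k=3: s = 0+3 = 3
n=0,k=4: s = 3+4 = 7
n=0,k=5: s = 7+5 = 12
n=1,k=3: s = 12+4 = 16
n=1,k=4: s = 16+5 = 21
n=1,k=5: s = 21+6 = 27
n=2,k=3: s = 27+5 = 32
n=2,k=4: s = 32+6 = 38
n=2,k=5: s = 38+7 = 45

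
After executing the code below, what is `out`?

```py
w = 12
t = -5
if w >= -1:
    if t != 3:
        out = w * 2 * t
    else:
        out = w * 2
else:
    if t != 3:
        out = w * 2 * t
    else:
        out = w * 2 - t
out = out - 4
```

-124

w=12, t=-5
w >= -1 is True; t != 3 is True
→ out = w * 2 * t = -120
out = (-120)-4 = -124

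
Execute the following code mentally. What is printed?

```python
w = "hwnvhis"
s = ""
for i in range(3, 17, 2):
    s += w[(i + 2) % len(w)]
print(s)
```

i=3: add w[5]='i' → 'i'
i=5: add w[0]='h' → 'ih'
i=7: add w[2]='n' → 'ihn'
i=9: add w[4]='h' → 'ihnh'
i=11: add w[6]='s' → 'ihnhs'
i=13: add w[1]='w' → 'ihnhsw'
i=15: add w[3]='v' → 'ihnhswv'

ihnhswv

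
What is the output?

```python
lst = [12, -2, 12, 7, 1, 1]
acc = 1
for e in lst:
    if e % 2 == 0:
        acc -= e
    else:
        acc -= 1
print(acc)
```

-24

e=12: even, acc = 1-12 = -11
e=-2: even, acc = (-11)-(-2) = -9
e=12: even, acc = (-9)-12 = -21
e=7: not even, acc = (-21)-1 = -22
e=1: not even, acc = (-22)-1 = -23
e=1: not even, acc = (-23)-1 = -24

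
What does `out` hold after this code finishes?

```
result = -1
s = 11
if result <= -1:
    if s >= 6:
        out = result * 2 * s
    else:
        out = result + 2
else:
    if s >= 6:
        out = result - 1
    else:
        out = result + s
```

result=-1, s=11
result <= -1 is True; s >= 6 is True
→ out = result * 2 * s = -22

-22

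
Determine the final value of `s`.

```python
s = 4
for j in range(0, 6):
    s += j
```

19

j=0: s = 4+0 = 4
j=1: s = 4+1 = 5
j=2: s = 5+2 = 7
j=3: s = 7+3 = 10
j=4: s = 10+4 = 14
j=5: s = 14+5 = 19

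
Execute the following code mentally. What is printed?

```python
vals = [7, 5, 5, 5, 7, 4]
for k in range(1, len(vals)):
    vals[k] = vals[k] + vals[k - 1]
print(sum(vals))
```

120

k=1: vals[1] = 5+7 = 12 → [7, 12, 5, 5, 7, 4]
k=2: vals[2] = 5+12 = 17 → [7, 12, 17, 5, 7, 4]
k=3: vals[3] = 5+17 = 22 → [7, 12, 17, 22, 7, 4]
k=4: vals[4] = 7+22 = 29 → [7, 12, 17, 22, 29, 4]
k=5: vals[5] = 4+29 = 33 → [7, 12, 17, 22, 29, 33]
sum = 120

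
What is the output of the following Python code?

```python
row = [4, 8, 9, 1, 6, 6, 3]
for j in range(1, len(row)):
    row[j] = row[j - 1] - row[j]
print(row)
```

j=1: row[1] = 4-8 = -4 → [4, -4, 9, 1, 6, 6, 3]
j=2: row[2] = (-4)-9 = -13 → [4, -4, -13, 1, 6, 6, 3]
j=3: row[3] = (-13)-1 = -14 → [4, -4, -13, -14, 6, 6, 3]
j=4: row[4] = (-14)-6 = -20 → [4, -4, -13, -14, -20, 6, 3]
j=5: row[5] = (-20)-6 = -26 → [4, -4, -13, -14, -20, -26, 3]
j=6: row[6] = (-26)-3 = -29 → [4, -4, -13, -14, -20, -26, -29]

[4, -4, -13, -14, -20, -26, -29]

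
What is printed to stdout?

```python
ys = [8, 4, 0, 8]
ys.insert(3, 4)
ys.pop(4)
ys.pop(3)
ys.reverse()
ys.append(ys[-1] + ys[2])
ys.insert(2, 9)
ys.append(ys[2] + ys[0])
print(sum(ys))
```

insert 4 at 3 → [8, 4, 0, 4, 8]
pop(4) removes 8 → [8, 4, 0, 4]
pop(3) removes 4 → [8, 4, 0]
reverse → [0, 4, 8]
append ys[-1]+ys[2] = 8+8 = 16 → [0, 4, 8, 16]
insert 9 at 2 → [0, 4, 9, 8, 16]
append ys[2]+ys[0] = 9+0 = 9 → [0, 4, 9, 8, 16, 9]
sum = 46

46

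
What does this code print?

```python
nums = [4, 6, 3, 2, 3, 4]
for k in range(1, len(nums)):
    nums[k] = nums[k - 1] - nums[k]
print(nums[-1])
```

k=1: nums[1] = 4-6 = -2 → [4, -2, 3, 2, 3, 4]
k=2: nums[2] = (-2)-3 = -5 → [4, -2, -5, 2, 3, 4]
k=3: nums[3] = (-5)-2 = -7 → [4, -2, -5, -7, 3, 4]
k=4: nums[4] = (-7)-3 = -10 → [4, -2, -5, -7, -10, 4]
k=5: nums[5] = (-10)-4 = -14 → [4, -2, -5, -7, -10, -14]

-14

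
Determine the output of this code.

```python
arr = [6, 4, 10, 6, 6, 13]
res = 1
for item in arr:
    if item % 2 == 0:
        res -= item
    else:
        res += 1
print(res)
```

-30

item=6: even, res = 1-6 = -5
item=4: even, res = (-5)-4 = -9
item=10: even, res = (-9)-10 = -19
item=6: even, res = (-19)-6 = -25
item=6: even, res = (-25)-6 = -31
item=13: not even, res = (-31)+1 = -30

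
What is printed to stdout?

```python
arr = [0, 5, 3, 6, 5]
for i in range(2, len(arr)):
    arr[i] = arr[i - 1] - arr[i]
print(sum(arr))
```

-6

i=2: arr[2] = 5-3 = 2 → [0, 5, 2, 6, 5]
i=3: arr[3] = 2-6 = -4 → [0, 5, 2, -4, 5]
i=4: arr[4] = (-4)-5 = -9 → [0, 5, 2, -4, -9]
sum = -6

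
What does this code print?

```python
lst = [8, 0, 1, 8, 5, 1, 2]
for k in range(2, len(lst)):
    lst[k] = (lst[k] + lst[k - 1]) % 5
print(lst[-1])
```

k=2: lst[2] = (1+0)%5 = 1 → [8, 0, 1, 8, 5, 1, 2]
k=3: lst[3] = (8+1)%5 = 4 → [8, 0, 1, 4, 5, 1, 2]
k=4: lst[4] = (5+4)%5 = 4 → [8, 0, 1, 4, 4, 1, 2]
k=5: lst[5] = (1+4)%5 = 0 → [8, 0, 1, 4, 4, 0, 2]
k=6: lst[6] = (2+0)%5 = 2 → [8, 0, 1, 4, 4, 0, 2]

2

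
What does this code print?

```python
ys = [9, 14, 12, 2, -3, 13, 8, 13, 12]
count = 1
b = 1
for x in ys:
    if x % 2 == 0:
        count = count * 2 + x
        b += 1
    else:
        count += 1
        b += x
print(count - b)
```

392

x=9: not even, count = 1+1 = 2; b=10
x=14: even, count = 2*2+14 = 18; b=11
x=12: even, count = 18*2+12 = 48; b=12
x=2: even, count = 48*2+2 = 98; b=13
x=-3: not even, count = 98+1 = 99; b=10
x=13: not even, count = 99+1 = 100; b=23
x=8: even, count = 100*2+8 = 208; b=24
x=13: not even, count = 208+1 = 209; b=37
x=12: even, count = 209*2+12 = 430; b=38
count-b = 430-38 = 392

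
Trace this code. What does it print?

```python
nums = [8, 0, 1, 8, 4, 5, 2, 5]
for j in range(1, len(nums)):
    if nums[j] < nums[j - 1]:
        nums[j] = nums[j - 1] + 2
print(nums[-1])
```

22

j=1: 0<8, nums[1] = 8+2 = 10 → [8, 10, 1, 8, 4, 5, 2, 5]
j=2: 1<10, nums[2] = 10+2 = 12 → [8, 10, 12, 8, 4, 5, 2, 5]
j=3: 8<12, nums[3] = 12+2 = 14 → [8, 10, 12, 14, 4, 5, 2, 5]
j=4: 4<14, nums[4] = 14+2 = 16 → [8, 10, 12, 14, 16, 5, 2, 5]
j=5: 5<16, nums[5] = 16+2 = 18 → [8, 10, 12, 14, 16, 18, 2, 5]
j=6: 2<18, nums[6] = 18+2 = 20 → [8, 10, 12, 14, 16, 18, 20, 5]
j=7: 5<20, nums[7] = 20+2 = 22 → [8, 10, 12, 14, 16, 18, 20, 22]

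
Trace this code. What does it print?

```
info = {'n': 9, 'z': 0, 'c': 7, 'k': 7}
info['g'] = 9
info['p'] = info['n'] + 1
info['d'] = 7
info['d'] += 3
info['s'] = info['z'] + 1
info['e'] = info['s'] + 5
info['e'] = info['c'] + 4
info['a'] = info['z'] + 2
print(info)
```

{'n': 9, 'z': 0, 'c': 7, 'k': 7, 'g': 9, 'p': 10, 'd': 10, 's': 1, 'e': 11, 'a': 2}

info['g'] = 9 → {'n': 9, 'z': 0, 'c': 7, 'k': 7, 'g': 9}
info['p'] = info['n']+1 = 10 → {'n': 9, 'z': 0, 'c': 7, 'k': 7, 'g': 9, 'p': 10}
info['d'] = 7 → {'n': 9, 'z': 0, 'c': 7, 'k': 7, 'g': 9, 'p': 10, 'd': 7}
info['d'] = 7+3 = 10 → {'n': 9, 'z': 0, 'c': 7, 'k': 7, 'g': 9, 'p': 10, 'd': 10}
info['s'] = info['z']+1 = 1 → {'n': 9, 'z': 0, 'c': 7, 'k': 7, 'g': 9, 'p': 10, 'd': 10, 's': 1}
info['e'] = info['s']+5 = 6 → {'n': 9, 'z': 0, 'c': 7, 'k': 7, 'g': 9, 'p': 10, 'd': 10, 's': 1, 'e': 6}
info['e'] = info['c']+4 = 11 → {'n': 9, 'z': 0, 'c': 7, 'k': 7, 'g': 9, 'p': 10, 'd': 10, 's': 1, 'e': 11}
info['a'] = info['z']+2 = 2 → {'n': 9, 'z': 0, 'c': 7, 'k': 7, 'g': 9, 'p': 10, 'd': 10, 's': 1, 'e': 11, 'a': 2}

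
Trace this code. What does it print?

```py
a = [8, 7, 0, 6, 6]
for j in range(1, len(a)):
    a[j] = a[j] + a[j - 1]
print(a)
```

j=1: a[1] = 7+8 = 15 → [8, 15, 0, 6, 6]
j=2: a[2] = 0+15 = 15 → [8, 15, 15, 6, 6]
j=3: a[3] = 6+15 = 21 → [8, 15, 15, 21, 6]
j=4: a[4] = 6+21 = 27 → [8, 15, 15, 21, 27]

[8, 15, 15, 21, 27]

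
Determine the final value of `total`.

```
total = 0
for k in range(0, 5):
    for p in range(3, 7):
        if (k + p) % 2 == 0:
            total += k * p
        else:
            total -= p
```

48

k=0,p=3: odd sum, total = 0-3 = -3
k=0,p=4: even sum, total = (-3)+0 = -3
k=0,p=5: odd sum, total = (-3)-5 = -8
k=0,p=6: even sum, total = (-8)+0 = -8
k=1,p=3: even sum, total = (-8)+3 = -5
k=1,p=4: odd sum, total = (-5)-4 = -9
k=1,p=5: even sum, total = (-9)+5 = -4
k=1,p=6: odd sum, total = (-4)-6 = -10
k=2,p=3: odd sum, total = (-10)-3 = -13
k=2,p=4: even sum, total = (-13)+8 = -5
k=2,p=5: odd sum, total = (-5)-5 = -10
k=2,p=6: even sum, total = (-10)+12 = 2
k=3,p=3: even sum, total = 2+9 = 11
k=3,p=4: odd sum, total = 11-4 = 7
k=3,p=5: even sum, total = 7+15 = 22
k=3,p=6: odd sum, total = 22-6 = 16
k=4,p=3: odd sum, total = 16-3 = 13
k=4,p=4: even sum, total = 13+16 = 29
k=4,p=5: odd sum, total = 29-5 = 24
k=4,p=6: even sum, total = 24+24 = 48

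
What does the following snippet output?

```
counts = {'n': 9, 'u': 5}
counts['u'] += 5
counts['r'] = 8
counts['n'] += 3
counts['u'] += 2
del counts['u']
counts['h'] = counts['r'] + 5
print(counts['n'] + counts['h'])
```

counts['u'] = 5+5 = 10 → {'n': 9, 'u': 10}
counts['r'] = 8 → {'n': 9, 'u': 10, 'r': 8}
counts['n'] = 9+3 = 12 → {'n': 12, 'u': 10, 'r': 8}
counts['u'] = 10+2 = 12 → {'n': 12, 'u': 12, 'r': 8}
del 'u' → {'n': 12, 'r': 8}
counts['h'] = counts['r']+5 = 13 → {'n': 12, 'r': 8, 'h': 13}
counts['n']+counts['h'] = 12+13 = 25

25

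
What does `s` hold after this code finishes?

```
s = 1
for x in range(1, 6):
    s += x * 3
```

x=1: s = 1+1*3 = 4
x=2: s = 4+2*3 = 10
x=3: s = 10+3*3 = 19
x=4: s = 19+4*3 = 31
x=5: s = 31+5*3 = 46

46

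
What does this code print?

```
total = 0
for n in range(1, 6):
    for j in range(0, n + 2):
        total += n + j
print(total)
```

140

n=1,j=0: total = 0+1 = 1
n=1,j=1: total = 1+2 = 3
n=1,j=2: total = 3+3 = 6
n=2,j=0: total = 6+2 = 8
n=2,j=1: total = 8+3 = 11
n=2,j=2: total = 11+4 = 15
n=2,j=3: total = 15+5 = 20
n=3,j=0: total = 20+3 = 23
n=3,j=1: total = 23+4 = 27
n=3,j=2: total = 27+5 = 32
n=3,j=3: total = 32+6 = 38
n=3,j=4: total = 38+7 = 45
n=4,j=0: total = 45+4 = 49
n=4,j=1: total = 49+5 = 54
n=4,j=2: total = 54+6 = 60
n=4,j=3: total = 60+7 = 67
n=4,j=4: total = 67+8 = 75
n=4,j=5: total = 75+9 = 84
n=5,j=0: total = 84+5 = 89
n=5,j=1: total = 89+6 = 95
n=5,j=2: total = 95+7 = 102
n=5,j=3: total = 102+8 = 110
n=5,j=4: total = 110+9 = 119
n=5,j=5: total = 119+10 = 129
n=5,j=6: total = 129+11 = 140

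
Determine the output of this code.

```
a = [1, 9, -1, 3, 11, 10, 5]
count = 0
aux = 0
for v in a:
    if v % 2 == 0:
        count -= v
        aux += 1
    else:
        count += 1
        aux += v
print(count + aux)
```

v=1: not even, count = 0+1 = 1; aux=1
v=9: not even, count = 1+1 = 2; aux=10
v=-1: not even, count = 2+1 = 3; aux=9
v=3: not even, count = 3+1 = 4; aux=12
v=11: not even, count = 4+1 = 5; aux=23
v=10: even, count = 5-10 = -5; aux=24
v=5: not even, count = (-5)+1 = -4; aux=29
count+aux = (-4)+29 = 25

25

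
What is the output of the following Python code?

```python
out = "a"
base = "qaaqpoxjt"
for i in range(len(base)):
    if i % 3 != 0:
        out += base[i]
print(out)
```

aaapojt

i=0: skip
i=1: add 'a' → 'aa'
i=2: add 'a' → 'aaa'
i=3: skip
i=4: add 'p' → 'aaap'
i=5: add 'o' → 'aaapo'
i=6: skip
i=7: add 'j' → 'aaapoj'
i=8: add 't' → 'aaapojt'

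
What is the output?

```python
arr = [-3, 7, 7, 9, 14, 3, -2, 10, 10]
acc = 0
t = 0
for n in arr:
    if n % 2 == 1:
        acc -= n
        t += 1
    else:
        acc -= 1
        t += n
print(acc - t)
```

n=-3: odd, acc = 0-(-3) = 3; t=1
n=7: odd, acc = 3-7 = -4; t=2
n=7: odd, acc = (-4)-7 = -11; t=3
n=9: odd, acc = (-11)-9 = -20; t=4
n=14: not odd, acc = (-20)-1 = -21; t=18
n=3: odd, acc = (-21)-3 = -24; t=19
n=-2: not odd, acc = (-24)-1 = -25; t=17
n=10: not odd, acc = (-25)-1 = -26; t=27
n=10: not odd, acc = (-26)-1 = -27; t=37
acc-t = (-27)-37 = -64

-64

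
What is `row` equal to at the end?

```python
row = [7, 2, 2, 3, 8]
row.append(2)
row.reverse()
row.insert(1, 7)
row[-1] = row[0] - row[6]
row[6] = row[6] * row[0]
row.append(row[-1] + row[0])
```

[2, 7, 8, 3, 2, 2, -10, -8]

append 2 → [7, 2, 2, 3, 8, 2]
reverse → [2, 8, 3, 2, 2, 7]
insert 7 at 1 → [2, 7, 8, 3, 2, 2, 7]
row[-1] = row[0]-row[6] = 2-7 = -5 → [2, 7, 8, 3, 2, 2, -5]
row[6] = row[6]*row[0] = (-5)*2 = -10 → [2, 7, 8, 3, 2, 2, -10]
append row[-1]+row[0] = (-10)+2 = -8 → [2, 7, 8, 3, 2, 2, -10, -8]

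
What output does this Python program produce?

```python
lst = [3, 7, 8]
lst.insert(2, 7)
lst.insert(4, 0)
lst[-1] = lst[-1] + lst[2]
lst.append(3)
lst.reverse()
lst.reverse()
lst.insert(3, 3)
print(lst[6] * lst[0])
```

9

insert 7 at 2 → [3, 7, 7, 8]
insert 0 at 4 → [3, 7, 7, 8, 0]
lst[-1] = lst[-1]+lst[2] = 0+7 = 7 → [3, 7, 7, 8, 7]
append 3 → [3, 7, 7, 8, 7, 3]
reverse → [3, 7, 8, 7, 7, 3]
reverse → [3, 7, 7, 8, 7, 3]
insert 3 at 3 → [3, 7, 7, 3, 8, 7, 3]
lst[6]*lst[0] = 3*3 = 9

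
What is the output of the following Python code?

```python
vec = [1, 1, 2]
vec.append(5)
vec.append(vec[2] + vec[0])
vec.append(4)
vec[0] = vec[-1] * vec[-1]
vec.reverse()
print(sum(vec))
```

31

append 5 → [1, 1, 2, 5]
append vec[2]+vec[0] = 2+1 = 3 → [1, 1, 2, 5, 3]
append 4 → [1, 1, 2, 5, 3, 4]
vec[0] = vec[-1]*vec[-1] = 4*4 = 16 → [16, 1, 2, 5, 3, 4]
reverse → [4, 3, 5, 2, 1, 16]
sum = 31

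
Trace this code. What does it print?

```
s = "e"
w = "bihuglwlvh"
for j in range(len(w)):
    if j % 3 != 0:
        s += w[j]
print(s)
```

eihgllv

j=0: skip
j=1: add 'i' → 'ei'
j=2: add 'h' → 'eih'
j=3: skip
j=4: add 'g' → 'eihg'
j=5: add 'l' → 'eihgl'
j=6: skip
j=7: add 'l' → 'eihgll'
j=8: add 'v' → 'eihgllv'
j=9: skip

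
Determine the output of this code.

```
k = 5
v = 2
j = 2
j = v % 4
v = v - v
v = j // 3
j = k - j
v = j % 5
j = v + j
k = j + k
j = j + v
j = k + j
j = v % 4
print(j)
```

j = 2%4 = 2
v = 2-2 = 0
v = 2//3 = 0
j = 5-2 = 3
v = 3%5 = 3
j = 3+3 = 6
k = 6+5 = 11
j = 6+3 = 9
j = 11+9 = 20
j = 3%4 = 3

3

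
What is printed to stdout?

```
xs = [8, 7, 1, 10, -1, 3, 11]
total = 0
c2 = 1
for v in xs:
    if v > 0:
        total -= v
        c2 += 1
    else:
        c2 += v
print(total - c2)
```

v=8: >0, total = 0-8 = -8; c2=2
v=7: >0, total = (-8)-7 = -15; c2=3
v=1: >0, total = (-15)-1 = -16; c2=4
v=10: >0, total = (-16)-10 = -26; c2=5
v=-1: not >0; c2=4
v=3: >0, total = (-26)-3 = -29; c2=5
v=11: >0, total = (-29)-11 = -40; c2=6
total-c2 = (-40)-6 = -46

-46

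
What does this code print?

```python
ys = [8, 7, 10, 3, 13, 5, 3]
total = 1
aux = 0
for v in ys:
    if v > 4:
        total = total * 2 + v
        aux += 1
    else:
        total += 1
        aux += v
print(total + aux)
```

303

v=8: >4, total = 1*2+8 = 10; aux=1
v=7: >4, total = 10*2+7 = 27; aux=2
v=10: >4, total = 27*2+10 = 64; aux=3
v=3: not >4, total = 64+1 = 65; aux=6
v=13: >4, total = 65*2+13 = 143; aux=7
v=5: >4, total = 143*2+5 = 291; aux=8
v=3: not >4, total = 291+1 = 292; aux=11
total+aux = 292+11 = 303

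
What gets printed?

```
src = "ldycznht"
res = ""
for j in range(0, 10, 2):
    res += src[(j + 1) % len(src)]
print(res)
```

j=0: add src[1]='d' → 'd'
j=2: add src[3]='c' → 'dc'
j=4: add src[5]='n' → 'dcn'
j=6: add src[7]='t' → 'dcnt'
j=8: add src[1]='d' → 'dcntd'

dcntd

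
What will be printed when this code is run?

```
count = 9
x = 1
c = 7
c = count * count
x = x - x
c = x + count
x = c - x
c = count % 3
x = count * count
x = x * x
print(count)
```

9

c = 9*9 = 81
x = 1-1 = 0
c = 0+9 = 9
x = 9-0 = 9
c = 9%3 = 0
x = 9*9 = 81
x = 81*81 = 6561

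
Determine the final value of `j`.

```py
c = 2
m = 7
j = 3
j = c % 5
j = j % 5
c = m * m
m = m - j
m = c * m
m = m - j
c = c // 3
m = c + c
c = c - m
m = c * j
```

2

j = 2%5 = 2
j = 2%5 = 2
c = 7*7 = 49
m = 7-2 = 5
m = 49*5 = 245
m = 245-2 = 243
c = 49//3 = 16
m = 16+16 = 32
c = 16-32 = -16
m = (-16)*2 = -32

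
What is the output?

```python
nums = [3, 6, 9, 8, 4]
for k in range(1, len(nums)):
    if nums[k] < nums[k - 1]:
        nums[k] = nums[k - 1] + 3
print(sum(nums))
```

k=1: 6>=3, unchanged → [3, 6, 9, 8, 4]
k=2: 9>=6, unchanged → [3, 6, 9, 8, 4]
k=3: 8<9, nums[3] = 9+3 = 12 → [3, 6, 9, 12, 4]
k=4: 4<12, nums[4] = 12+3 = 15 → [3, 6, 9, 12, 15]
sum = 45

45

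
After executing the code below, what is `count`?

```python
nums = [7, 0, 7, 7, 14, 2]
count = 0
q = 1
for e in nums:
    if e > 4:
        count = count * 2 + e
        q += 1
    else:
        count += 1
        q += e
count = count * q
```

847

e=7: >4, count = 0*2+7 = 7; q=2
e=0: not >4, count = 7+1 = 8; q=2
e=7: >4, count = 8*2+7 = 23; q=3
e=7: >4, count = 23*2+7 = 53; q=4
e=14: >4, count = 53*2+14 = 120; q=5
e=2: not >4, count = 120+1 = 121; q=7
count*q = 121*7 = 847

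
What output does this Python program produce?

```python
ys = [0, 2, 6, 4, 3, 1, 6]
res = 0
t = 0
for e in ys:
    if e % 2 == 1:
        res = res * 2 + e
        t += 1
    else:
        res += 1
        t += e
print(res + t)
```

44

e=0: not odd, res = 0+1 = 1; t=0
e=2: not odd, res = 1+1 = 2; t=2
e=6: not odd, res = 2+1 = 3; t=8
e=4: not odd, res = 3+1 = 4; t=12
e=3: odd, res = 4*2+3 = 11; t=13
e=1: odd, res = 11*2+1 = 23; t=14
e=6: not odd, res = 23+1 = 24; t=20
res+t = 24+20 = 44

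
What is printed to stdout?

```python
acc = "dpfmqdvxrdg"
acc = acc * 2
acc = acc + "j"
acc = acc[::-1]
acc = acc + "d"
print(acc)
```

jgdrxvdqmfpdgdrxvdqmfpdd

repeat ×2 → 'dpfmqdvxrdgdpfmqdvxrdg'
+ 'j' → 'dpfmqdvxrdgdpfmqdvxrdgj'
reverse → 'jgdrxvdqmfpdgdrxvdqmfpd'
+ 'd' → 'jgdrxvdqmfpdgdrxvdqmfpdd'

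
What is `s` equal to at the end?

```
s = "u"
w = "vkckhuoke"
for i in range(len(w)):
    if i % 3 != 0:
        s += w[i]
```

'ukchuke'

i=0: skip
i=1: add 'k' → 'uk'
i=2: add 'c' → 'ukc'
i=3: skip
i=4: add 'h' → 'ukch'
i=5: add 'u' → 'ukchu'
i=6: skip
i=7: add 'k' → 'ukchuk'
i=8: add 'e' → 'ukchuke'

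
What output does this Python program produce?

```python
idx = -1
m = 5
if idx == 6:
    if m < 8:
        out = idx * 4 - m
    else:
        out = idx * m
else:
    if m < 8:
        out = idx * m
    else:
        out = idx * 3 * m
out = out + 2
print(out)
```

idx=-1, m=5
idx == 6 is False; m < 8 is True
→ out = idx * m = -5
out = (-5)+2 = -3

-3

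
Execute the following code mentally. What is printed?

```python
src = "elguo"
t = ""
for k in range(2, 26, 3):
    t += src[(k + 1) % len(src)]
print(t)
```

ulogeulo

k=2: add src[3]='u' → 'u'
k=5: add src[1]='l' → 'ul'
k=8: add src[4]='o' → 'ulo'
k=11: add src[2]='g' → 'ulog'
k=14: add src[0]='e' → 'uloge'
k=17: add src[3]='u' → 'ulogeu'
k=20: add src[1]='l' → 'ulogeul'
k=23: add src[4]='o' → 'ulogeulo'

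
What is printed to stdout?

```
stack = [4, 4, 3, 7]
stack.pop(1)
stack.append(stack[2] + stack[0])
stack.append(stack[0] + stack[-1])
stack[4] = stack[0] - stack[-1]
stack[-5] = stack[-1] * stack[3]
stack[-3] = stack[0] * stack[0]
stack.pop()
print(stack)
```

pop(1) removes 4 → [4, 3, 7]
append stack[2]+stack[0] = 7+4 = 11 → [4, 3, 7, 11]
append stack[0]+stack[-1] = 4+11 = 15 → [4, 3, 7, 11, 15]
stack[4] = stack[0]-stack[-1] = 4-15 = -11 → [4, 3, 7, 11, -11]
stack[-5] = stack[-1]*stack[3] = (-11)*11 = -121 → [-121, 3, 7, 11, -11]
stack[-3] = stack[0]*stack[0] = (-121)*(-121) = 14641 → [-121, 3, 14641, 11, -11]
pop() removes -11 → [-121, 3, 14641, 11]

[-121, 3, 14641, 11]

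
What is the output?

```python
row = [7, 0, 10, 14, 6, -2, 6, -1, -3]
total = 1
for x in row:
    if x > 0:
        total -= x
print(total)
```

x=7: >0, total = 1-7 = -6
x=0: not >0
x=10: >0, total = (-6)-10 = -16
x=14: >0, total = (-16)-14 = -30
x=6: >0, total = (-30)-6 = -36
x=-2: not >0
x=6: >0, total = (-36)-6 = -42
x=-1: not >0
x=-3: not >0

-42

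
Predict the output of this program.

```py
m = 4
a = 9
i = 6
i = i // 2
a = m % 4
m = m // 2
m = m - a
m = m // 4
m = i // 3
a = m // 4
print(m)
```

i = 6//2 = 3
a = 4%4 = 0
m = 4//2 = 2
m = 2-0 = 2
m = 2//4 = 0
m = 3//3 = 1
a = 1//4 = 0

1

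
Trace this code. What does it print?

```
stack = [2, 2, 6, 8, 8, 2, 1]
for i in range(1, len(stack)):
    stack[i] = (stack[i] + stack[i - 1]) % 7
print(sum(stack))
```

i=1: stack[1] = (2+2)%7 = 4 → [2, 4, 6, 8, 8, 2, 1]
i=2: stack[2] = (6+4)%7 = 3 → [2, 4, 3, 8, 8, 2, 1]
i=3: stack[3] = (8+3)%7 = 4 → [2, 4, 3, 4, 8, 2, 1]
i=4: stack[4] = (8+4)%7 = 5 → [2, 4, 3, 4, 5, 2, 1]
i=5: stack[5] = (2+5)%7 = 0 → [2, 4, 3, 4, 5, 0, 1]
i=6: stack[6] = (1+0)%7 = 1 → [2, 4, 3, 4, 5, 0, 1]
sum = 19

19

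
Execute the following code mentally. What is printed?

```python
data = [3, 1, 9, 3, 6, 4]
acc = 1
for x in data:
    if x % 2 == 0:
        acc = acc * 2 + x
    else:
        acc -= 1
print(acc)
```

4

x=3: not even, acc = 1-1 = 0
x=1: not even, acc = 0-1 = -1
x=9: not even, acc = (-1)-1 = -2
x=3: not even, acc = (-2)-1 = -3
x=6: even, acc = (-3)*2+6 = 0
x=4: even, acc = 0*2+4 = 4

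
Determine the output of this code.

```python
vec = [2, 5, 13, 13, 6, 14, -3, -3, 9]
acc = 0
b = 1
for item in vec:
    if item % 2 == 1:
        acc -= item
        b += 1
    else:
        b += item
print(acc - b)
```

-63

item=2: not odd; b=3
item=5: odd, acc = 0-5 = -5; b=4
item=13: odd, acc = (-5)-13 = -18; b=5
item=13: odd, acc = (-18)-13 = -31; b=6
item=6: not odd; b=12
item=14: not odd; b=26
item=-3: odd, acc = (-31)-(-3) = -28; b=27
item=-3: odd, acc = (-28)-(-3) = -25; b=28
item=9: odd, acc = (-25)-9 = -34; b=29
acc-b = (-34)-29 = -63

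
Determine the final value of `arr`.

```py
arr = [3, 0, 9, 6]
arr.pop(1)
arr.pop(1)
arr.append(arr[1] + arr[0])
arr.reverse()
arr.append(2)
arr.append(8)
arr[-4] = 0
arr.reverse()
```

[8, 2, 3, 0, 9]

pop(1) removes 0 → [3, 9, 6]
pop(1) removes 9 → [3, 6]
append arr[1]+arr[0] = 6+3 = 9 → [3, 6, 9]
reverse → [9, 6, 3]
append 2 → [9, 6, 3, 2]
append 8 → [9, 6, 3, 2, 8]
arr[-4] = 0 → [9, 0, 3, 2, 8]
reverse → [8, 2, 3, 0, 9]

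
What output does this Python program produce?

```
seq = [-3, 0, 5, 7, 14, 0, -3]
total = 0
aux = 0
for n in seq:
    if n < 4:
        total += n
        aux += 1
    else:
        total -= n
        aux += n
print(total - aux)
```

-62

n=-3: <4, total = 0+(-3) = -3; aux=1
n=0: <4, total = (-3)+0 = -3; aux=2
n=5: not <4, total = (-3)-5 = -8; aux=7
n=7: not <4, total = (-8)-7 = -15; aux=14
n=14: not <4, total = (-15)-14 = -29; aux=28
n=0: <4, total = (-29)+0 = -29; aux=29
n=-3: <4, total = (-29)+(-3) = -32; aux=30
total-aux = (-32)-30 = -62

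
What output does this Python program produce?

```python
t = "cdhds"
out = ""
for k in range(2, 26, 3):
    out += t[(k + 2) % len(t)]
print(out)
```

k=2: add t[4]='s' → 's'
k=5: add t[2]='h' → 'sh'
k=8: add t[0]='c' → 'shc'
k=11: add t[3]='d' → 'shcd'
k=14: add t[1]='d' → 'shcdd'
k=17: add t[4]='s' → 'shcdds'
k=20: add t[2]='h' → 'shcddsh'
k=23: add t[0]='c' → 'shcddshc'

shcddshc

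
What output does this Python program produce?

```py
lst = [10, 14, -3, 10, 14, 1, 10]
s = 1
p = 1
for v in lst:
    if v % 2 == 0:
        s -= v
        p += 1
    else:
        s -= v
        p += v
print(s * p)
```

-220

v=10: even, s = 1-10 = -9; p=2
v=14: even, s = (-9)-14 = -23; p=3
v=-3: not even, s = (-23)-(-3) = -20; p=0
v=10: even, s = (-20)-10 = -30; p=1
v=14: even, s = (-30)-14 = -44; p=2
v=1: not even, s = (-44)-1 = -45; p=3
v=10: even, s = (-45)-10 = -55; p=4
s*p = (-55)*4 = -220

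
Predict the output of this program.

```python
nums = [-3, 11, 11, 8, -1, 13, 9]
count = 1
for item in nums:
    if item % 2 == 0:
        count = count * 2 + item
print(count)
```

10

item=-3: not even
item=11: not even
item=11: not even
item=8: even, count = 1*2+8 = 10
item=-1: not even
item=13: not even
item=9: not even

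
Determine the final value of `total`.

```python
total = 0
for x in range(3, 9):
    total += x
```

x=3: total = 0+3 = 3
x=4: total = 3+4 = 7
x=5: total = 7+5 = 12
x=6: total = 12+6 = 18
x=7: total = 18+7 = 25
x=8: total = 25+8 = 33

33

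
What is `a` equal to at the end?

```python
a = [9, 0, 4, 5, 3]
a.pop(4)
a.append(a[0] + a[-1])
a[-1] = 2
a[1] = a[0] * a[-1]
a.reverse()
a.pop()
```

[2, 5, 4, 18]

pop(4) removes 3 → [9, 0, 4, 5]
append a[0]+a[-1] = 9+5 = 14 → [9, 0, 4, 5, 14]
a[-1] = 2 → [9, 0, 4, 5, 2]
a[1] = a[0]*a[-1] = 9*2 = 18 → [9, 18, 4, 5, 2]
reverse → [2, 5, 4, 18, 9]
pop() removes 9 → [2, 5, 4, 18]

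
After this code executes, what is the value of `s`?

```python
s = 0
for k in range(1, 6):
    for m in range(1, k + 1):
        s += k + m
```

k=1,m=1: s = 0+2 = 2
k=2,m=1: s = 2+3 = 5
k=2,m=2: s = 5+4 = 9
k=3,m=1: s = 9+4 = 13
k=3,m=2: s = 13+5 = 18
k=3,m=3: s = 18+6 = 24
k=4,m=1: s = 24+5 = 29
k=4,m=2: s = 29+6 = 35
k=4,m=3: s = 35+7 = 42
k=4,m=4: s = 42+8 = 50
k=5,m=1: s = 50+6 = 56
k=5,m=2: s = 56+7 = 63
k=5,m=3: s = 63+8 = 71
k=5,m=4: s = 71+9 = 80
k=5,m=5: s = 80+10 = 90

90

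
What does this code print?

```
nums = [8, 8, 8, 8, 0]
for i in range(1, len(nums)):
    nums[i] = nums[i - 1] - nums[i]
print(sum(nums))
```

-32

i=1: nums[1] = 8-8 = 0 → [8, 0, 8, 8, 0]
i=2: nums[2] = 0-8 = -8 → [8, 0, -8, 8, 0]
i=3: nums[3] = (-8)-8 = -16 → [8, 0, -8, -16, 0]
i=4: nums[4] = (-16)-0 = -16 → [8, 0, -8, -16, -16]
sum = -32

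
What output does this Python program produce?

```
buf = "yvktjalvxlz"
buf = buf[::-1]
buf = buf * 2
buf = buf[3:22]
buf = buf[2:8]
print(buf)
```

reverse → 'zlxvlajtkvy'
repeat ×2 → 'zlxvlajtkvyzlxvlajtkvy'
slice [3:22] → 'vlajtkvyzlxvlajtkvy'
slice [2:8] → 'ajtkvy'

ajtkvy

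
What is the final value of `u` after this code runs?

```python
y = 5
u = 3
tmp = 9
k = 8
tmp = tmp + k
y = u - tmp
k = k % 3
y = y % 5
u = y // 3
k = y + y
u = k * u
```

0

tmp = 9+8 = 17
y = 3-17 = -14
k = 8%3 = 2
y = (-14)%5 = 1
u = 1//3 = 0
k = 1+1 = 2
u = 2*0 = 0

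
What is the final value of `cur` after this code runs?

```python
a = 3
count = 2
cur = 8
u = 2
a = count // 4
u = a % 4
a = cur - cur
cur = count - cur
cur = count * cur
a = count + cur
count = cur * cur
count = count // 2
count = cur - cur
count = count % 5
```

a = 2//4 = 0
u = 0%4 = 0
a = 8-8 = 0
cur = 2-8 = -6
cur = 2*(-6) = -12
a = 2+(-12) = -10
count = (-12)*(-12) = 144
count = 144//2 = 72
count = (-12)-(-12) = 0
count = 0%5 = 0

-12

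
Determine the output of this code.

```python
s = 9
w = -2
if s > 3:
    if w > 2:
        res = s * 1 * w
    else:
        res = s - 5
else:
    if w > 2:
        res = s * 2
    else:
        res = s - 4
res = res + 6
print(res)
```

10

s=9, w=-2
s > 3 is True; w > 2 is False
→ res = s - 5 = 4
res = 4+6 = 10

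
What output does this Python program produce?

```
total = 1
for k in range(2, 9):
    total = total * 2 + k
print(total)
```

502

k=2: total = 1*2+2 = 4
k=3: total = 4*2+3 = 11
k=4: total = 11*2+4 = 26
k=5: total = 26*2+5 = 57
k=6: total = 57*2+6 = 120
k=7: total = 120*2+7 = 247
k=8: total = 247*2+8 = 502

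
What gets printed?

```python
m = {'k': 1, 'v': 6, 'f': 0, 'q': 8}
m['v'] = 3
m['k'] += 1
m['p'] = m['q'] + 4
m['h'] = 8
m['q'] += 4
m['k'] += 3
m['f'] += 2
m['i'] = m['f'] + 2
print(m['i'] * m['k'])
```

m['v'] = 3 → {'k': 1, 'v': 3, 'f': 0, 'q': 8}
m['k'] = 1+1 = 2 → {'k': 2, 'v': 3, 'f': 0, 'q': 8}
m['p'] = m['q']+4 = 12 → {'k': 2, 'v': 3, 'f': 0, 'q': 8, 'p': 12}
m['h'] = 8 → {'k': 2, 'v': 3, 'f': 0, 'q': 8, 'p': 12, 'h': 8}
m['q'] = 8+4 = 12 → {'k': 2, 'v': 3, 'f': 0, 'q': 12, 'p': 12, 'h': 8}
m['k'] = 2+3 = 5 → {'k': 5, 'v': 3, 'f': 0, 'q': 12, 'p': 12, 'h': 8}
m['f'] = 0+2 = 2 → {'k': 5, 'v': 3, 'f': 2, 'q': 12, 'p': 12, 'h': 8}
m['i'] = m['f']+2 = 4 → {'k': 5, 'v': 3, 'f': 2, 'q': 12, 'p': 12, 'h': 8, 'i': 4}
m['i']*m['k'] = 4*5 = 20

20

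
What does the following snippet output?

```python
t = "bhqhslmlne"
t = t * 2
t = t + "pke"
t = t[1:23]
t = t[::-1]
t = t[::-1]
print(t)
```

hqhslmlnebhqhslmlnepke

repeat ×2 → 'bhqhslmlnebhqhslmlne'
+ 'pke' → 'bhqhslmlnebhqhslmlnepke'
slice [1:23] → 'hqhslmlnebhqhslmlnepke'
reverse → 'ekpenlmlshqhbenlmlshqh'
reverse → 'hqhslmlnebhqhslmlnepke'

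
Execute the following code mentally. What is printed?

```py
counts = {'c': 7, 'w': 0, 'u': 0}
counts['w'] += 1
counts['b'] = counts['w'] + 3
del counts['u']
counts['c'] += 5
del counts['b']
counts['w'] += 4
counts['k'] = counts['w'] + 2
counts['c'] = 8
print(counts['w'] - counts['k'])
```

-2

counts['w'] = 0+1 = 1 → {'c': 7, 'w': 1, 'u': 0}
counts['b'] = counts['w']+3 = 4 → {'c': 7, 'w': 1, 'u': 0, 'b': 4}
del 'u' → {'c': 7, 'w': 1, 'b': 4}
counts['c'] = 7+5 = 12 → {'c': 12, 'w': 1, 'b': 4}
del 'b' → {'c': 12, 'w': 1}
counts['w'] = 1+4 = 5 → {'c': 12, 'w': 5}
counts['k'] = counts['w']+2 = 7 → {'c': 12, 'w': 5, 'k': 7}
counts['c'] = 8 → {'c': 8, 'w': 5, 'k': 7}
counts['w']-counts['k'] = 5-7 = -2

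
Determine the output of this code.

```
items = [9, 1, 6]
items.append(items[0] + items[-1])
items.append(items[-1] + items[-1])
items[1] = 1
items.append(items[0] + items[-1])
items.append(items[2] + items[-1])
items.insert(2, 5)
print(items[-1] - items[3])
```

append items[0]+items[-1] = 9+6 = 15 → [9, 1, 6, 15]
append items[-1]+items[-1] = 15+15 = 30 → [9, 1, 6, 15, 30]
items[1] = 1 → [9, 1, 6, 15, 30]
append items[0]+items[-1] = 9+30 = 39 → [9, 1, 6, 15, 30, 39]
append items[2]+items[-1] = 6+39 = 45 → [9, 1, 6, 15, 30, 39, 45]
insert 5 at 2 → [9, 1, 5, 6, 15, 30, 39, 45]
items[-1]-items[3] = 45-6 = 39

39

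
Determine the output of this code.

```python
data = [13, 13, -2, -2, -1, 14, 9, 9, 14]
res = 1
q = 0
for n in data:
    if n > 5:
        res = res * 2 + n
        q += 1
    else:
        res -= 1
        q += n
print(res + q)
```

n=13: >5, res = 1*2+13 = 15; q=1
n=13: >5, res = 15*2+13 = 43; q=2
n=-2: not >5, res = 43-1 = 42; q=0
n=-2: not >5, res = 42-1 = 41; q=-2
n=-1: not >5, res = 41-1 = 40; q=-3
n=14: >5, res = 40*2+14 = 94; q=-2
n=9: >5, res = 94*2+9 = 197; q=-1
n=9: >5, res = 197*2+9 = 403; q=0
n=14: >5, res = 403*2+14 = 820; q=1
res+q = 820+1 = 821

821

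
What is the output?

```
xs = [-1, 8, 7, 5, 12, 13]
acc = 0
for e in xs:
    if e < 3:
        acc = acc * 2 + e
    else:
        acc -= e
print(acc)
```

-46

e=-1: <3, acc = 0*2+(-1) = -1
e=8: not <3, acc = (-1)-8 = -9
e=7: not <3, acc = (-9)-7 = -16
e=5: not <3, acc = (-16)-5 = -21
e=12: not <3, acc = (-21)-12 = -33
e=13: not <3, acc = (-33)-13 = -46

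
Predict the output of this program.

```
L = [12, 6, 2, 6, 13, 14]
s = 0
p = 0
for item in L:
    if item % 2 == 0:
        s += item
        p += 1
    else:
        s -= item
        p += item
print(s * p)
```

486

item=12: even, s = 0+12 = 12; p=1
item=6: even, s = 12+6 = 18; p=2
item=2: even, s = 18+2 = 20; p=3
item=6: even, s = 20+6 = 26; p=4
item=13: not even, s = 26-13 = 13; p=17
item=14: even, s = 13+14 = 27; p=18
s*p = 27*18 = 486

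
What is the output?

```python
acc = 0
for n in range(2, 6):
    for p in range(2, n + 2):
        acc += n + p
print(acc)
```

102

n=2,p=2: acc = 0+4 = 4
n=2,p=3: acc = 4+5 = 9
n=3,p=2: acc = 9+5 = 14
n=3,p=3: acc = 14+6 = 20
n=3,p=4: acc = 20+7 = 27
n=4,p=2: acc = 27+6 = 33
n=4,p=3: acc = 33+7 = 40
n=4,p=4: acc = 40+8 = 48
n=4,p=5: acc = 48+9 = 57
n=5,p=2: acc = 57+7 = 64
n=5,p=3: acc = 64+8 = 72
n=5,p=4: acc = 72+9 = 81
n=5,p=5: acc = 81+10 = 91
n=5,p=6: acc = 91+11 = 102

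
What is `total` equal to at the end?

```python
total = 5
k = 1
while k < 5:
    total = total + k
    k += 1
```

15

k=1: total = 5+1 = 6
k=2: total = 6+2 = 8
k=3: total = 8+3 = 11
k=4: total = 11+4 = 15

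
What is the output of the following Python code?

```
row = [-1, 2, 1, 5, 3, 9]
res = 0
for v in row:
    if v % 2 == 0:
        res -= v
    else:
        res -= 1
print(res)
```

v=-1: not even, res = 0-1 = -1
v=2: even, res = (-1)-2 = -3
v=1: not even, res = (-3)-1 = -4
v=5: not even, res = (-4)-1 = -5
v=3: not even, res = (-5)-1 = -6
v=9: not even, res = (-6)-1 = -7

-7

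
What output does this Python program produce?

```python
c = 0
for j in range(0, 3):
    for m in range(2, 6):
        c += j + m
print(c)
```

j=0,m=2: c = 0+2 = 2
j=0,m=3: c = 2+3 = 5
j=0,m=4: c = 5+4 = 9
j=0,m=5: c = 9+5 = 14
j=1,m=2: c = 14+3 = 17
j=1,m=3: c = 17+4 = 21
j=1,m=4: c = 21+5 = 26
j=1,m=5: c = 26+6 = 32
j=2,m=2: c = 32+4 = 36
j=2,m=3: c = 36+5 = 41
j=2,m=4: c = 41+6 = 47
j=2,m=5: c = 47+7 = 54

54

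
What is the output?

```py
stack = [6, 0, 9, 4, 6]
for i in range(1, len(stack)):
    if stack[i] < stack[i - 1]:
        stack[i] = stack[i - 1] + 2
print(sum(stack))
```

47

i=1: 0<6, stack[1] = 6+2 = 8 → [6, 8, 9, 4, 6]
i=2: 9>=8, unchanged → [6, 8, 9, 4, 6]
i=3: 4<9, stack[3] = 9+2 = 11 → [6, 8, 9, 11, 6]
i=4: 6<11, stack[4] = 11+2 = 13 → [6, 8, 9, 11, 13]
sum = 47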